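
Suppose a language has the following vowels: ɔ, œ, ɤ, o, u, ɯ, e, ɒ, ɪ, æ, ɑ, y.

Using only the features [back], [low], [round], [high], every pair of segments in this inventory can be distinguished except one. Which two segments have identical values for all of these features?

o, ɔ

On the given features, /o/ and /ɔ/ have an identical profile: [+back], [-low], [+round], [-high]. No other two segments in the inventory coincide on all 4 features. (They do differ in [tense], which is not among the given features.)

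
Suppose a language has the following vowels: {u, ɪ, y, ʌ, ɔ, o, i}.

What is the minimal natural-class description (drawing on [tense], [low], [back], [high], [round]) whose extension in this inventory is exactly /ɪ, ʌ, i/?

[−round]

Every target segment is [−round] and no other inventory member is, so one feature is enough.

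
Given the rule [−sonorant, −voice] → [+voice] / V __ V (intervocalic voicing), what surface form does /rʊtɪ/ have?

[rʊdɪ]

/t/ satisfies [−sonorant, −voice] and sits in V __ V. The [+voice] counterpart of the voiceless alveolar stop is /d/. Other segments in /rʊtɪ/ either fail the structural description or are not in the environment, so the surface form is [rʊdɪ].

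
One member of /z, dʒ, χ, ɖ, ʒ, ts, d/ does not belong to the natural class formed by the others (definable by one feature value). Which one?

/ts, ʒ, dʒ, d, z, ɖ/ are all [+coronal], but /χ/ (voiceless uvular fricative) is [-coronal]. No other single segment can be removed to leave a set sharing one feature value that the removed segment lacks, so /χ/ is the odd one out.

χ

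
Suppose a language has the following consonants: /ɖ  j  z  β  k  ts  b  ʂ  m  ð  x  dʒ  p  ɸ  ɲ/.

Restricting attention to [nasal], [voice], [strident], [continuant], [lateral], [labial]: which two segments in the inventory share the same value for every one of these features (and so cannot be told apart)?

j, ð

/j/ (palatal glide) and /ð/ (voiced dental fricative) are both [−nasal], [+voice], [−strident], [+continuant], [−lateral], [−labial], so none of the listed features separates them. (They do differ in [sonorant] and [dorsal], which are not among the given features.) Every other pair in the inventory differs on at least one listed feature.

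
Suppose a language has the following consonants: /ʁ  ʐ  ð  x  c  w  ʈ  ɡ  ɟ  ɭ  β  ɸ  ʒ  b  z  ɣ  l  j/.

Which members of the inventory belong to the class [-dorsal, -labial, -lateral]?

ʐ, ð, ʈ, ʒ, z

The [-dorsal] segments are /ʐ, ð, ʈ, ɭ, β, ɸ, ʒ, b, z, l/.
Then [-labial] gives /ʐ, ð, ʈ, ɭ, ʒ, z, l/.
Then [-lateral] leaves /ʐ, ð, ʈ, ʒ, z/.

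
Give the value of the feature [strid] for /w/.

As the labial-velar glide, /w/ is [−strident].

[−strident]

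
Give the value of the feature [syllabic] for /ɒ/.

/ɒ/ is the low back rounded vowel. The feature [syllabic] marks segments able to form a syllable nucleus; /ɒ/ has this property, so it is [+syllabic].

[+syllabic]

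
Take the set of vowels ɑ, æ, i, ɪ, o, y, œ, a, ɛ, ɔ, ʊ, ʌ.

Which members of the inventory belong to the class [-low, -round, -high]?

ɛ, ʌ

First, the [-low] segments are /i, ɪ, o, y, œ, ɛ, ɔ, ʊ, ʌ/.
Then [-round] gives /i, ɪ, ɛ, ʌ/.
Of those, [-high] leaves /ɛ, ʌ/.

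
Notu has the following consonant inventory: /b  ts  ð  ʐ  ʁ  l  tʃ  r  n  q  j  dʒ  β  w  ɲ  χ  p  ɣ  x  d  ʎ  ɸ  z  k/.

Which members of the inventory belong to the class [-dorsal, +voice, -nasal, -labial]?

Among the inventory, the [-dorsal] segments are /b, ts, ð, ʐ, l, tʃ, r, n, dʒ, β, p, d, ɸ, z/.
Of those, [+voice] gives /b, ð, ʐ, l, r, n, dʒ, β, d, z/.
Intersecting with [-nasal] gives /b, ð, ʐ, l, r, dʒ, β, d, z/.
Then [-labial] leaves /ð, ʐ, l, r, dʒ, d, z/.

ð, ʐ, l, r, dʒ, d, z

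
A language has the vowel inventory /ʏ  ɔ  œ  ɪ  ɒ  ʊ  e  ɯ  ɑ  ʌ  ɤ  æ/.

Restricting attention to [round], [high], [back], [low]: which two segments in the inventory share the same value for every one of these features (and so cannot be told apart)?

ʌ, ɤ

/ʌ/ (mid back unrounded lax vowel) and /ɤ/ (mid back unrounded tense vowel) are both [−round], [−high], [+back], [−low], so none of the listed features separates them. (They do differ in [tense], which is not among the given features.) Every other pair in the inventory differs on at least one listed feature.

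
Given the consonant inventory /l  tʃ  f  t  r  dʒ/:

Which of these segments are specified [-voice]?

The [-voice] segments here are /tʃ, f, t/; the remaining /l, r, dʒ/ are [+voice].

tʃ, f, t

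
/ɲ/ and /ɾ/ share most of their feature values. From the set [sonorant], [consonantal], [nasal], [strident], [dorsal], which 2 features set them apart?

[nasal], [dorsal]

/ɲ/ is the palatal nasal and /ɾ/ is the alveolar tap. Both are [+sonorant], [+consonantal], [-strident]. /ɲ/ is [+nasal] while /ɾ/ is [-nasal]; /ɲ/ is [+dorsal] while /ɾ/ is [-dorsal], so the distinguishing features are [nasal], [dorsal].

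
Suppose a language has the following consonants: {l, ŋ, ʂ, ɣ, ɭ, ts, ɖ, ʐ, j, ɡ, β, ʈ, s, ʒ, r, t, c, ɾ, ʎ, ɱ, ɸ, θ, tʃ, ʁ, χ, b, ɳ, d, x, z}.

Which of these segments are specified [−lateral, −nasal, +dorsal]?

ɣ, j, ɡ, c, ʁ, χ, x

Checking each segment against [−lateral], [−nasal], [+dorsal]: /ɣ/ (voiced velar fricative), /j/ (palatal glide), /ɡ/ (voiced velar stop), /c/ (voiceless palatal stop), /ʁ/ (voiced uvular fricative), /χ/ (voiceless uvular fricative), among others, satisfy every feature; every other segment in the inventory fails at least one.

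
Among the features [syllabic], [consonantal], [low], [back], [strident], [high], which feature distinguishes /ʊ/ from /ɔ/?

/ʊ/ (high back rounded lax vowel) and /ɔ/ (mid back rounded lax vowel) agree on [+syllabic], [−consonantal], [−low], [+back], [−strident]. They differ on [high] (/ʊ/ [+], /ɔ/ [−]).

[high]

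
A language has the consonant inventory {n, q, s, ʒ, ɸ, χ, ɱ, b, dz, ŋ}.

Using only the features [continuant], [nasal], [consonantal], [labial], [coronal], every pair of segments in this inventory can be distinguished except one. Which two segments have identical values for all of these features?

On the given features, /s/ and /ʒ/ have an identical profile: [+continuant], [-nasal], [+consonantal], [-labial], [+coronal]. No other two segments in the inventory coincide on all 5 features. (They do differ in [voice], [anterior] and [distributed], which are not among the given features.)

s, ʒ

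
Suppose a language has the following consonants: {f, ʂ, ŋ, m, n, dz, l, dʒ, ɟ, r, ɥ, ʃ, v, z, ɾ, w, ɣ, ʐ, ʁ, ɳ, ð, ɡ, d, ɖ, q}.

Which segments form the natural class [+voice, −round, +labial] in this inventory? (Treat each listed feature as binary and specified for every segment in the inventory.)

Eliminate segments failing any feature: /f, ʂ, ʃ, q/ are [−voice]; /ŋ, n, dz, l, dʒ, ɟ, r, z, ɾ, ɣ, ʐ, ʁ, ɳ, ð, ɡ, d, ɖ/ are [−labial]; /ɥ, w/ are [+round]. The remaining /m, v/ satisfy [+voice], [−round], [+labial].

m, v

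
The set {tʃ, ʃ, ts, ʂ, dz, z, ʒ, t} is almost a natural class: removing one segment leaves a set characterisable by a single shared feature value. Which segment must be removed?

The remaining segments after removing /t/ share [+strident]; /t/ (voiceless alveolar stop) is [-strident]. For every other candidate removal, the leftover set fails to share any single feature value that the removed segment lacks.

t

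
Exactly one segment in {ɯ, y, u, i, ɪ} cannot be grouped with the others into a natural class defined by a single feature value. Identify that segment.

[tense] groups all but one: /ɯ, i, u, y/ share [+tense] while /ɪ/ (high front unrounded lax vowel) alone is [−tense]. Removing any other segment would not leave a single-feature class that excludes it.

ɪ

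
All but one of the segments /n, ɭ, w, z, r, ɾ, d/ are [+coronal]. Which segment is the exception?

w

Every segment except /w/ is [+coronal]. /w/ (labial-velar glide) is [−coronal], so it is the exception.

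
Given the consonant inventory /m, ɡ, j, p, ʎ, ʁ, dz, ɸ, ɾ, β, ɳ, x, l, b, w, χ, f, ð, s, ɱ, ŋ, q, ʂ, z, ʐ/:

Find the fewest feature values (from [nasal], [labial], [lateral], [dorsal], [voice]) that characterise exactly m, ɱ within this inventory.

[+nasal, +labial]

Every target segment is [+nasal], [+labial]; each remaining inventory member fails at least one of these. Each conjunct is needed — [+labial] alone would also admit /p, ɸ, β, b, …/; [+nasal] alone would also admit /ɳ, ŋ/ — and no other single listed feature has exactly this extension, so two is the minimum.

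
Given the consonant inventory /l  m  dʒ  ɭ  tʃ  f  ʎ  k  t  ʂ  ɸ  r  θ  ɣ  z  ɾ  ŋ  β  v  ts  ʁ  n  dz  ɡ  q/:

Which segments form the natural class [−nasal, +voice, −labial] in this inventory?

l, dʒ, ɭ, ʎ, r, ɣ, z, ɾ, ʁ, dz, ɡ

Eliminate segments failing any feature: /m, ŋ, n/ are [+nasal]; /tʃ, f, k, t, ʂ, ɸ, θ, ts, q/ are [−voice]; /β, v/ are [+labial]. The remaining /l, dʒ, ɭ, ʎ, r, ɣ, z, ɾ, ʁ, dz, ɡ/ satisfy [−nasal], [+voice], [−labial].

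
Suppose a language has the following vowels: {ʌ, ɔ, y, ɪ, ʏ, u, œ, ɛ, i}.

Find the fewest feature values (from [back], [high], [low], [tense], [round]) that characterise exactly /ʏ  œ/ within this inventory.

[−back, +round, −tense]

Every target segment is [−back], [+round], [−tense]; each remaining inventory member fails at least one of these. Each conjunct is needed — [+round, −tense] alone would also admit /ɔ/; [−back, −tense] alone would also admit /ɪ, ɛ/; [−back, +round] alone would also admit /y/ — and no other combination of two listed features has exactly this extension, so three is the minimum.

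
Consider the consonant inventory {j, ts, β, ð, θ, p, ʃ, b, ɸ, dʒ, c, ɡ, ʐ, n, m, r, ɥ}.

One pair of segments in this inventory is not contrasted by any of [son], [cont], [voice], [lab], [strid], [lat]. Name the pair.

On the given features, /r/ and /j/ have an identical profile: [+sonorant], [+continuant], [+voice], [−labial], [−strident], [−lateral]. No other two segments in the inventory coincide on all 6 features. (They do differ in [dorsal], which is not among the given features.)

r, j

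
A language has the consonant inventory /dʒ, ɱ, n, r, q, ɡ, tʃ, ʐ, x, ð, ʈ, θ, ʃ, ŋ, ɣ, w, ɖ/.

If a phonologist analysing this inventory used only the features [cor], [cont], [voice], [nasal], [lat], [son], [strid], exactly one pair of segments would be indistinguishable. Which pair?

ɱ, ŋ

Both /ɱ/ and /ŋ/ are [−coronal], [−continuant], [+voice], [+nasal], [−lateral], [+sonorant], [−strident]. Since the list omits [labial] and [dorsal] — which do distinguish the labiodental nasal from the velar nasal — this pair collapses; all other pairs remain distinct.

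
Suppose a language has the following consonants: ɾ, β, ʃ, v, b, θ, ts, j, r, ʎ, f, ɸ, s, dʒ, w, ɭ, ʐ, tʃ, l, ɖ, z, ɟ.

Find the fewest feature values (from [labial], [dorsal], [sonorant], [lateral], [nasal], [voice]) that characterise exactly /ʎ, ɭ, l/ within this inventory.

[+lateral]

/ʎ, ɭ, l/ are exactly the [+lateral] segments in the inventory, so a single feature suffices.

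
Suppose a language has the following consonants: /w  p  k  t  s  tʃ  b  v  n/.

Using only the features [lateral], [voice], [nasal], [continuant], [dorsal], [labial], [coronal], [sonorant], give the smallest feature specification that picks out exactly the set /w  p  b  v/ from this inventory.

[+labial]

The target set is precisely the extension of [+labial] in this inventory.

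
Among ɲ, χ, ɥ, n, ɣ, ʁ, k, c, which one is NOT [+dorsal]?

n

/n/ is the alveolar nasal, which is [-dorsal]; the rest — /ɲ, χ, ɥ, ɣ, k, ʁ, c/ — are [+dorsal].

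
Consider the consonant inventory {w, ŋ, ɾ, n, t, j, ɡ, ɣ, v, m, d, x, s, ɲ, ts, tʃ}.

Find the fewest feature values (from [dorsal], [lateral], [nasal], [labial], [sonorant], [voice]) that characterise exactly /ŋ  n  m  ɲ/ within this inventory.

The target set is precisely the extension of [+nasal] in this inventory.

[+nasal]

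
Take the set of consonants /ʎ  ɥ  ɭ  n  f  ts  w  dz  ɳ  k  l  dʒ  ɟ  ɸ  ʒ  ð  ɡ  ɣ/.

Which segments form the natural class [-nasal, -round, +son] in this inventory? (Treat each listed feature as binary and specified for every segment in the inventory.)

ʎ, ɭ, l

The [-nasal] segments are /ʎ, ɥ, ɭ, f, ts, w, dz, k, l, dʒ, ɟ, ɸ, ʒ, ð, ɡ, ɣ/.
Of those, [-round] gives /ʎ, ɭ, f, ts, dz, k, l, dʒ, ɟ, ɸ, ʒ, ð, ɡ, ɣ/.
Within that set, [+sonorant] leaves /ʎ, ɭ, l/.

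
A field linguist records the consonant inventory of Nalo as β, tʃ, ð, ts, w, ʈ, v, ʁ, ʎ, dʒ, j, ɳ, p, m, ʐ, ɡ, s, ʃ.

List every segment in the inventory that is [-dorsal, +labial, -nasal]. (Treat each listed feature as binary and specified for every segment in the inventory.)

β, v, p

Eliminate segments failing any feature: /tʃ, ð, ts, ʈ, dʒ, ɳ, ʐ, s, ʃ/ are [-labial]; /w, ʁ, ʎ, j, ɡ/ are [+dorsal]; /m/ is [+nasal]. The remaining /β, v, p/ satisfy [-dorsal], [+labial], [-nasal].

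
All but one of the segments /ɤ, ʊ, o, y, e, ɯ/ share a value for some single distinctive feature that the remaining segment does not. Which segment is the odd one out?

[tense] groups all but one: /ɯ, o, e, y, ɤ/ share [+tense] while /ʊ/ (high back rounded lax vowel) alone is [−tense]. Removing any other segment would not leave a single-feature class that excludes it.

ʊ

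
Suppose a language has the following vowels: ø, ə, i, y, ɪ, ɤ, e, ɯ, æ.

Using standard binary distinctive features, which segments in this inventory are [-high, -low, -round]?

Checking each segment against [-high], [-low], [-round]: /ə/ (mid central vowel (schwa)), /ɤ/ (mid back unrounded tense vowel), /e/ (mid front unrounded tense vowel) satisfy every feature; every other segment in the inventory fails at least one.

ə, ɤ, e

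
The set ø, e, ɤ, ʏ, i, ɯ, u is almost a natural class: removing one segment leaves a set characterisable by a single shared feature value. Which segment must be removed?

[tense] groups all but one: /ø, u, i, e, ɤ, ɯ/ share [+tense] while /ʏ/ (high front rounded lax vowel) alone is [−tense]. Removing any other segment would not leave a single-feature class that excludes it.

ʏ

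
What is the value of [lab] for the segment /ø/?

/ø/ is the mid front rounded tense vowel, hence [+labial].

[+labial]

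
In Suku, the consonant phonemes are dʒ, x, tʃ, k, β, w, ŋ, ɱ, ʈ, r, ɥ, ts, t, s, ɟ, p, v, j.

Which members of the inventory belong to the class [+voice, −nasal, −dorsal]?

Eliminate segments failing any feature: /x, tʃ, k, ʈ, ts, t, s, p/ are [−voice]; /w, ɥ, ɟ, j/ are [+dorsal]; /ŋ, ɱ/ are [+nasal]. The remaining /dʒ, β, r, v/ satisfy [+voice], [−nasal], [−dorsal].

dʒ, β, r, v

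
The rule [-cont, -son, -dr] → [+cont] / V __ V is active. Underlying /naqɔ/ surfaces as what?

[naχɔ]

/q/ satisfies [-cont, -son, -dr] and sits in V __ V. The [+continuant] counterpart of the voiceless uvular stop is /χ/. Other segments in /naqɔ/ either fail the structural description or are not in the environment, so the surface form is [naχɔ].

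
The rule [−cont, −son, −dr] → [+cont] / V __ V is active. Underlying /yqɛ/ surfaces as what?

[yχɛ]

The only segment in the rule's environment that also matches [−cont, −son, −dr] is /q/. Applying [+continuant] turns the voiceless uvular stop into /χ/ (voiceless uvular fricative), giving [yχɛ].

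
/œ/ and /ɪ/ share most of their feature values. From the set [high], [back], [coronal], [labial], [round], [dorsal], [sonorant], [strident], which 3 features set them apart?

/œ/ is the mid front rounded lax vowel and /ɪ/ is the high front unrounded lax vowel. Both are [−back], [−coronal], [+dorsal], [+sonorant], [−strident]. /œ/ is [+labial] while /ɪ/ is [−labial]; /œ/ is [+round] while /ɪ/ is [−round]; /œ/ is [−high] while /ɪ/ is [+high], so the distinguishing features are [labial], [round], [high].

[labial], [round], [high]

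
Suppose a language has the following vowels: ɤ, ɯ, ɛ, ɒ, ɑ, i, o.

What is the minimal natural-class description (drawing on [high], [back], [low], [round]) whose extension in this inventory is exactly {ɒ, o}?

[+round]

/ɒ, o/ are exactly the [+round] segments in the inventory, so a single feature suffices.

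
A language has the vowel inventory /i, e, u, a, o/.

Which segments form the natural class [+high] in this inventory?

i, u

The feature [high] marks segments produced with the tongue body raised. In this inventory /i, u/ have that property, so they are [+high]; /e, a, o/ are [−high].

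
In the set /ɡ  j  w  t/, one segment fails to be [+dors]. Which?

/j, w, ɡ/ are all [+dorsal]; /t/ (voiceless alveolar stop) is [−dorsal].

t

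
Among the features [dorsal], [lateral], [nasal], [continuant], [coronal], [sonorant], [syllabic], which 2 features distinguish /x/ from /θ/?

/x/ (voiceless velar fricative) and /θ/ (voiceless dental fricative) agree on [-lateral], [-nasal], [+continuant], [-sonorant], [-syllabic]. They differ on [coronal] (/x/ [-], /θ/ [+]), [dorsal] (/x/ [+], /θ/ [-]).

[coronal], [dorsal]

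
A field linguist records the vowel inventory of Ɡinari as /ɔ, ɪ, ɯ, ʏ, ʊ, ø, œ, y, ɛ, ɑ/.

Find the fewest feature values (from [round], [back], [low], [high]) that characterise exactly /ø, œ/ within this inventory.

The class [-high], [-back], [+round] has exactly /ø, œ/ as its extension in this inventory. No smaller conjunction from the listed features achieves this: [-back, +round] alone would also admit /ʏ, y/; [-high, +round] alone would also admit /ɔ/; [-high, -back] alone would also admit /ɛ/; and checking the remaining two-feature bundles turns up none with this extension.

[-high, -back, +round]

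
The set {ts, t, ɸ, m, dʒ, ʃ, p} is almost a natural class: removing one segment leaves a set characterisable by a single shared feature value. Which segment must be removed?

m

/ɸ, ts, t, dʒ, ʃ, p/ are all [−sonorant], but /m/ (bilabial nasal) is [+sonorant]. No other single segment can be removed to leave a set sharing one feature value that the removed segment lacks, so /m/ is the odd one out.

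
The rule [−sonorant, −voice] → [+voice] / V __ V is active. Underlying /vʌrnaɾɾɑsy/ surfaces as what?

/s/ satisfies [−sonorant, −voice] and sits in V __ V. The [+voice] counterpart of the voiceless alveolar fricative is /z/. Other segments in /vʌrnaɾɾɑsy/ either fail the structural description or are not in the environment, so the surface form is [vʌrnaɾɾɑzy].

[vʌrnaɾɾɑzy]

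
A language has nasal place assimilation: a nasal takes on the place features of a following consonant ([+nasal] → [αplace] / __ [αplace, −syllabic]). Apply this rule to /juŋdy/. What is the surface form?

[jundy]

In /juŋdy/, the nasal /ŋ/ precedes /d/, which is [+coronal]. The nasal assimilates in place, becoming the [+coronal] nasal /n/. The surface form is [jundy].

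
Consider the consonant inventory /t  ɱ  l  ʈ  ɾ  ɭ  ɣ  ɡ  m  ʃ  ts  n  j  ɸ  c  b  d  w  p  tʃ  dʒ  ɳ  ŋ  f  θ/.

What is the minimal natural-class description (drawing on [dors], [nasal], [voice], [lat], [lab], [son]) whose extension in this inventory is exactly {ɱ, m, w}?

/ɱ, m, w/ are all [+sonorant], [+labial], and no other segment in the inventory matches both values. Dropping any one of them over-generates: [+labial] alone would also admit /ɸ, b, p, f/; [+sonorant] alone would also admit /l, ɾ, ɭ, n, …/. No other single listed feature picks out exactly this set either, so fewer than two features will not do.

[+son, +lab]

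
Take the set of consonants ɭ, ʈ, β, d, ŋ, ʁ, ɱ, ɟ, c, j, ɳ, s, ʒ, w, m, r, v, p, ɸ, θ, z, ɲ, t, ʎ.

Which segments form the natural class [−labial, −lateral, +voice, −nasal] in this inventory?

Eliminate segments failing any feature: /ɭ, ʎ/ are [+lateral]; /ʈ, c, s, θ, t/ are [−voice]; /β, ɱ, w, m, v, p, ɸ/ are [+labial]; /ŋ, ɳ, ɲ/ are [+nasal]. The remaining /d, ʁ, ɟ, j, ʒ, r, z/ satisfy [−labial], [−lateral], [+voice], [−nasal].

d, ʁ, ɟ, j, ʒ, r, z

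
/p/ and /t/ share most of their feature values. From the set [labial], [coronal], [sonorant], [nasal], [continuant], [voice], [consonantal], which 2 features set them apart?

The two segments share [-sonorant], [-nasal], [-continuant], [-voice], [+consonantal]. The only features from the list on which they differ: /p/ is [+labial] while /t/ is [-labial]; /p/ is [-coronal] while /t/ is [+coronal].

[labial], [coronal]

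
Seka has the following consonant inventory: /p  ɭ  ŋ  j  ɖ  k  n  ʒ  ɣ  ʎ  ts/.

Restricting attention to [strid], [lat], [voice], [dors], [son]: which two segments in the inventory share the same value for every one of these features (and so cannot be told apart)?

On the given features, /j/ and /ŋ/ have an identical profile: [−strident], [−lateral], [+voice], [+dorsal], [+sonorant]. No other two segments in the inventory coincide on all 5 features. (They do differ in [nasal], [continuant] and [back], which are not among the given features.)

j, ŋ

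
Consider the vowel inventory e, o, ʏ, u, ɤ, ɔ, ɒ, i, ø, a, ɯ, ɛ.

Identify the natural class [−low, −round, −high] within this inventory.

Checking each segment against [−low], [−round], [−high]: /e/ (mid front unrounded tense vowel), /ɤ/ (mid back unrounded tense vowel), /ɛ/ (mid front unrounded lax vowel) satisfy every feature; every other segment in the inventory fails at least one.

e, ɤ, ɛ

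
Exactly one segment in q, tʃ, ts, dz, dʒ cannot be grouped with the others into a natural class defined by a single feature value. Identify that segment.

q

[delayed release] (equivalently [strident], [coronal], [dorsal]) groups all but one: /dʒ, tʃ, dz, ts/ share [+delayed release] while /q/ (voiceless uvular stop) alone is [-delayed release]. Removing any other segment would not leave a single-feature class that excludes it.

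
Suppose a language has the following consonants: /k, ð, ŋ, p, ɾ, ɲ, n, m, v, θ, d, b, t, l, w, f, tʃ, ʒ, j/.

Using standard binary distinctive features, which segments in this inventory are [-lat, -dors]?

ð, p, ɾ, n, m, v, θ, d, b, t, f, tʃ, ʒ

Eliminate segments failing any feature: /k, ŋ, ɲ, w, j/ are [+dorsal]; /l/ is [+lateral]. The remaining /ð, p, ɾ, n, m, v, θ, d, b, t, f, tʃ, ʒ/ satisfy [-lateral], [-dorsal].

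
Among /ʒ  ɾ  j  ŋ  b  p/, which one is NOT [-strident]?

ʒ

/ŋ, ɾ, b, j, p/ are all [-strident]; /ʒ/ (voiced postalveolar fricative) is [+strident].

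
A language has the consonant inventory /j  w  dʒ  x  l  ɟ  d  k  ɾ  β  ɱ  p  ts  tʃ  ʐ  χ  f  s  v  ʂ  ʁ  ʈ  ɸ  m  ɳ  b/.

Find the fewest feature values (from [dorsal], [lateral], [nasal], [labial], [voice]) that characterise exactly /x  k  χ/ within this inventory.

[-voice, +dorsal]

Every target segment is [-voice], [+dorsal]; each remaining inventory member fails at least one of these. Each conjunct is needed — [+dorsal] alone would also admit /j, w, ɟ, ʁ/; [-voice] alone would also admit /p, ts, tʃ, f, …/ — and no other single listed feature has exactly this extension, so two is the minimum.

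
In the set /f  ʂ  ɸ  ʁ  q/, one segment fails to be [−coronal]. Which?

/ʁ, q, f, ɸ/ are all [−coronal]; /ʂ/ (voiceless retroflex fricative) is [+coronal].

ʂ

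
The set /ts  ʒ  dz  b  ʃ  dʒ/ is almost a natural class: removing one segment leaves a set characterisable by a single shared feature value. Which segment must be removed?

The remaining segments after removing /b/ share [+strident]; /b/ (voiced bilabial stop) is [-strident]. For every other candidate removal, the leftover set fails to share any single feature value that the removed segment lacks.

b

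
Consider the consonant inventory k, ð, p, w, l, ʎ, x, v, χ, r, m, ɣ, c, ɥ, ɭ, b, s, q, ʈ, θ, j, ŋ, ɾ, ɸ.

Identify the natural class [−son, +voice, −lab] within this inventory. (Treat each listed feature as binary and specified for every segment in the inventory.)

First, the [−sonorant] segments are /k, ð, p, x, v, χ, ɣ, c, b, s, q, ʈ, θ, ɸ/.
Among these, [+voice] gives /ð, v, ɣ, b/.
Then [−labial] leaves /ð, ɣ/.

ð, ɣ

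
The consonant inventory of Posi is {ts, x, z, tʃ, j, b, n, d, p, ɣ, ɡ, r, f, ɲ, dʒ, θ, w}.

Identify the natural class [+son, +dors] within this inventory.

j, ɲ, w

Among the inventory, the [+sonorant] segments are /j, n, r, ɲ, w/.
Of those, [+dorsal] leaves /j, ɲ, w/.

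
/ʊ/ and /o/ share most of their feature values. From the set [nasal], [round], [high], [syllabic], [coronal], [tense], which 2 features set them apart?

[high], [tense]

The two segments share [-nasal], [+round], [+syllabic], [-coronal]. The only features from the list on which they differ: /ʊ/ is [+high] while /o/ is [-high]; /ʊ/ is [-tense] while /o/ is [+tense].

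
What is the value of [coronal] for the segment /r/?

[+coronal]

/r/ is the alveolar trill. The feature [coronal] marks segments articulated with the tongue front (tip or blade); /r/ has this property, so it is [+coronal].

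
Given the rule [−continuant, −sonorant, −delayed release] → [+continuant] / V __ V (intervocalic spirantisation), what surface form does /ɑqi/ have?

Only /q/ occurs between two vowels (/ɑ/ __ /i/) and matches the structural description. It is a voiceless uvular stop, so [−continuant, −sonorant, −delayed release] holds; changing it to [+continuant] with all other features held fixed yields /χ/ (voiceless uvular fricative). No other segment meets both the structural description and the environment, so the output is [ɑχi].

[ɑχi]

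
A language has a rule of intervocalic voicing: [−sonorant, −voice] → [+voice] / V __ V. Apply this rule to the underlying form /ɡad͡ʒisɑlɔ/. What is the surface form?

[ɡad͡ʒizɑlɔ]

Only /s/ occurs between two vowels (/i/ __ /ɑ/) and matches the structural description. It is a voiceless alveolar fricative, so [−sonorant, −voice] holds; changing it to [+voice] with all other features held fixed yields /z/ (voiced alveolar fricative). No other segment meets both the structural description and the environment, so the output is [ɡad͡ʒizɑlɔ].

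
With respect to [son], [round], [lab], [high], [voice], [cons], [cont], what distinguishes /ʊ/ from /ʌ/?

The two segments share [+sonorant], [+voice], [-consonantal], [+continuant]. The only features from the list on which they differ: /ʊ/ is [+labial] while /ʌ/ is [-labial]; /ʊ/ is [+round] while /ʌ/ is [-round]; /ʊ/ is [+high] while /ʌ/ is [-high].

[labial], [round], [high]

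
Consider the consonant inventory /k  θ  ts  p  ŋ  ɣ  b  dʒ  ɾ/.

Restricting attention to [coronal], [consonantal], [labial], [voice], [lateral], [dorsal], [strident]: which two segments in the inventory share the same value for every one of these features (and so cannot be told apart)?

ɣ, ŋ

On the given features, /ɣ/ and /ŋ/ have an identical profile: [-coronal], [+consonantal], [-labial], [+voice], [-lateral], [+dorsal], [-strident]. No other two segments in the inventory coincide on all 7 features. (They do differ in [sonorant], [nasal] and [continuant], which are not among the given features.)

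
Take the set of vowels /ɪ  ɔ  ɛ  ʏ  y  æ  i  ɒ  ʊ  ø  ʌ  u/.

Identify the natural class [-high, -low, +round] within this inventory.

The [-high] segments are /ɔ, ɛ, æ, ɒ, ø, ʌ/.
Then [-low] gives /ɔ, ɛ, ø, ʌ/.
Among these, [+round] leaves /ɔ, ø/.

ɔ, ø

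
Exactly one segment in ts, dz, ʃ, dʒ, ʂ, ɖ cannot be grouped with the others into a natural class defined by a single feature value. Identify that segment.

ɖ

The remaining segments after removing /ɖ/ share [+strident]; /ɖ/ (voiced retroflex stop) is [−strident]. For every other candidate removal, the leftover set fails to share any single feature value that the removed segment lacks.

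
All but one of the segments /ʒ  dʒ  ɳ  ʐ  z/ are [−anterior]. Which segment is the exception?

/z/ is the voiced alveolar fricative, which is [+anterior]; the rest — /ʒ, ʐ, dʒ, ɳ/ — are [−anterior].

z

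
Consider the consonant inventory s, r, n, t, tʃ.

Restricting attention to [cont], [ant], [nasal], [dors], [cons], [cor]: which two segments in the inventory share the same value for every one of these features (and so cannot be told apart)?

On the given features, /s/ and /r/ have an identical profile: [+continuant], [+anterior], [−nasal], [−dorsal], [+consonantal], [+coronal]. No other two segments in the inventory coincide on all 6 features. (They do differ in [sonorant], [voice] and [strident], which are not among the given features.)

s, r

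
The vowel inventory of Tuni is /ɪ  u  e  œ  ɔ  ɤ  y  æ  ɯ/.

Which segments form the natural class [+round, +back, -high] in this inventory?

Checking each segment against [+round], [+back], [-high]: /ɔ/ (mid back rounded lax vowel) satisfies every feature; every other segment in the inventory fails at least one.

ɔ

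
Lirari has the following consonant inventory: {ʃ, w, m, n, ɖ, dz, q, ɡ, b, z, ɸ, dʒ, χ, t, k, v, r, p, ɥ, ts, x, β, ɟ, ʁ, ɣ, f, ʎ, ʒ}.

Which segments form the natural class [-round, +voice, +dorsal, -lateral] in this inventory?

ɡ, ɟ, ʁ, ɣ

Eliminate segments failing any feature: /ʃ, q, ɸ, χ, t, k, p, ts, x, f/ are [-voice]; /w, ɥ/ are [+round]; /m, n, ɖ, dz, b, z, dʒ, v, r, β, ʒ/ are [-dorsal]; /ʎ/ is [+lateral]. The remaining /ɡ, ɟ, ʁ, ɣ/ satisfy [-round], [+voice], [+dorsal], [-lateral].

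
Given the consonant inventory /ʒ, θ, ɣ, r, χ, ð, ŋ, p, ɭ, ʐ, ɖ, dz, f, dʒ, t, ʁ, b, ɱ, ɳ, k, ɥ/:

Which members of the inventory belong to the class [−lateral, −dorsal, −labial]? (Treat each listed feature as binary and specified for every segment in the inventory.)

ʒ, θ, r, ð, ʐ, ɖ, dz, dʒ, t, ɳ

Eliminate segments failing any feature: /ɣ, χ, ŋ, ʁ, k, ɥ/ are [+dorsal]; /p, f, b, ɱ/ are [+labial]; /ɭ/ is [+lateral]. The remaining /ʒ, θ, r, ð, ʐ, ɖ, dz, dʒ, t, ɳ/ satisfy [−lateral], [−dorsal], [−labial].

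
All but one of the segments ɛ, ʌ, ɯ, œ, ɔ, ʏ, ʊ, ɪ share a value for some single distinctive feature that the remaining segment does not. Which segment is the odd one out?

ɯ

The remaining segments after removing /ɯ/ share [-tense]; /ɯ/ (high back unrounded vowel) is [+tense]. For every other candidate removal, the leftover set fails to share any single feature value that the removed segment lacks.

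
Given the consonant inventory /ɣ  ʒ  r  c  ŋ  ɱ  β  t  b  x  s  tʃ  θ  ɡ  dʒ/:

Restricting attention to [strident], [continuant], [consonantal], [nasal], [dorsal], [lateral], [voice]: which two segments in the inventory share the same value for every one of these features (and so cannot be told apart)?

r, β

Both /r/ and /β/ are [-strident], [+continuant], [+consonantal], [-nasal], [-dorsal], [-lateral], [+voice]. Since the list omits [sonorant], [labial] and [coronal] — which do distinguish the alveolar trill from the voiced bilabial fricative — this pair collapses; all other pairs remain distinct.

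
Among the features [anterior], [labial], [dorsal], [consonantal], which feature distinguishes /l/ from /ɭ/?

The two segments share [−labial], [−dorsal], [+consonantal]. The only feature from the list on which they differ: /l/ is [+anterior] while /ɭ/ is [−anterior].

[anterior]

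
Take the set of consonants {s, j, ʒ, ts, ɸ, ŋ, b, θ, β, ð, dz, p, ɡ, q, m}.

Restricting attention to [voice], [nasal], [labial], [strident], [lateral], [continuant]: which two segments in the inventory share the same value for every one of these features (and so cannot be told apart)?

j, ð

Both /j/ and /ð/ are [+voice], [-nasal], [-labial], [-strident], [-lateral], [+continuant]. Since the list omits [sonorant] and [dorsal] — which do distinguish the palatal glide from the voiced dental fricative — this pair collapses; all other pairs remain distinct.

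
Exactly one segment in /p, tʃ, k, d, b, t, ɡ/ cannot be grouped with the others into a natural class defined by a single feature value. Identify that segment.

[delayed release] (equivalently [strident]) groups all but one: /k, ɡ, t, b, d, p/ share [−delayed release] while /tʃ/ (voiceless postalveolar affricate) alone is [+delayed release]. Removing any other segment would not leave a single-feature class that excludes it.

tʃ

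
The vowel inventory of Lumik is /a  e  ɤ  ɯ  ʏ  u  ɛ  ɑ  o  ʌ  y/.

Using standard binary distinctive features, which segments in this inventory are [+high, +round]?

Eliminate segments failing any feature: /a, e, ɤ, ɛ, ɑ, o, ʌ/ are [−high]; /ɯ/ is [−round]. The remaining /ʏ, u, y/ satisfy [+high], [+round].

ʏ, u, y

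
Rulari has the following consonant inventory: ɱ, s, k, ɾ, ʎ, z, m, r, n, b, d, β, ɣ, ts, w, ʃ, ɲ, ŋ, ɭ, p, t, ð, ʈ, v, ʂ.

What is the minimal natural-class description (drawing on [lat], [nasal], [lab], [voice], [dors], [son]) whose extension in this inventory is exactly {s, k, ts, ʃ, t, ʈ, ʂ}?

[-voice, -lab]

Every target segment is [-voice], [-labial]; each remaining inventory member fails at least one of these. Each conjunct is needed — [-labial] alone would also admit /ɾ, ʎ, z, r, …/; [-voice] alone would also admit /p/ — and no other single listed feature has exactly this extension, so two is the minimum.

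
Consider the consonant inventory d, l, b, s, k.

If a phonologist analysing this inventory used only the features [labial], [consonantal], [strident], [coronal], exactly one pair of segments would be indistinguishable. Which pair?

l, d

Both /l/ and /d/ are [−labial], [+consonantal], [−strident], [+coronal]. Since the list omits [sonorant] and [lateral] — which do distinguish the alveolar lateral approximant from the voiced alveolar stop — this pair collapses; all other pairs remain distinct.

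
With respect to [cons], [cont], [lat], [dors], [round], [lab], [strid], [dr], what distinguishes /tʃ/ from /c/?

[strident], [delayed release], [dorsal]

/tʃ/ (voiceless postalveolar affricate) and /c/ (voiceless palatal stop) agree on [+consonantal], [-continuant], [-lateral], [-round], [-labial]. They differ on [strident] (/tʃ/ [+], /c/ [-]), [delayed release] (/tʃ/ [+], /c/ [-]), [dorsal] (/tʃ/ [-], /c/ [+]).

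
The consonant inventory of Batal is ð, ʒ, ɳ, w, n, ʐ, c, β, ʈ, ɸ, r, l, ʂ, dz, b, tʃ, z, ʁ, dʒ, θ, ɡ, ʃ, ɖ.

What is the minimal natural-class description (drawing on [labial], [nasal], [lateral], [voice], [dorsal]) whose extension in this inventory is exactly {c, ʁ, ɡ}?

[−labial, +dorsal]

The class [−labial], [+dorsal] has exactly /c, ʁ, ɡ/ as its extension in this inventory. No smaller conjunction from the listed features achieves this: [+dorsal] alone would also admit /w/; [−labial] alone would also admit /ð, ʒ, ɳ, n, …/; and checking the remaining single features turns up none with this extension.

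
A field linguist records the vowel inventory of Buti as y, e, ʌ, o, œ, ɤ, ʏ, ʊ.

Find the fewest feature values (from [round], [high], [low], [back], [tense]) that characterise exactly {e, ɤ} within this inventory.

[-round, +tense]

The class [-round], [+tense] has exactly /e, ɤ/ as its extension in this inventory. No smaller conjunction from the listed features achieves this: [+tense] alone would also admit /y, o/; [-round] alone would also admit /ʌ/; and checking the remaining single features turns up none with this extension.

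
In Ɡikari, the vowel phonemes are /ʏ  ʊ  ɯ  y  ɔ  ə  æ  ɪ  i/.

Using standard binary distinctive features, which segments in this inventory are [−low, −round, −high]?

Eliminate segments failing any feature: /ʏ, ʊ, y, ɔ/ are [+round]; /ɯ, ɪ, i/ are [+high]; /æ/ is [+low]. The remaining /ə/ satisfy [−low], [−round], [−high].

ə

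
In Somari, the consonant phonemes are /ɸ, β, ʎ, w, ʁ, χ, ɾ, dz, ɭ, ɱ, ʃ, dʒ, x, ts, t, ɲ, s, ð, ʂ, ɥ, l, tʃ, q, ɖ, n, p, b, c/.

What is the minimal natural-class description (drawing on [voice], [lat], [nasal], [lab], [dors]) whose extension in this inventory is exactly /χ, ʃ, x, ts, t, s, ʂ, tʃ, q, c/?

[−voice, −lab]

Every target segment is [−voice], [−labial]; each remaining inventory member fails at least one of these. Each conjunct is needed — [−labial] alone would also admit /ʎ, ʁ, ɾ, dz, …/; [−voice] alone would also admit /ɸ, p/ — and no other single listed feature has exactly this extension, so two is the minimum.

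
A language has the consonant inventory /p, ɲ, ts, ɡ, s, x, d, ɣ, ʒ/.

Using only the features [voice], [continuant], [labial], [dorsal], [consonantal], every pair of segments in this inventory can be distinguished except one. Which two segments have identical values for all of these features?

Both /ɡ/ and /ɲ/ are [+voice], [-continuant], [-labial], [+dorsal], [+consonantal]. Since the list omits [sonorant], [nasal] and [back] — which do distinguish the voiced velar stop from the palatal nasal — this pair collapses; all other pairs remain distinct.

ɡ, ɲ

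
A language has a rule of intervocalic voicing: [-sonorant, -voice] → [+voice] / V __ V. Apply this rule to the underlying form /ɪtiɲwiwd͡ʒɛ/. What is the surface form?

[ɪdiɲwiwd͡ʒɛ]

Only /t/ occurs between two vowels (/ɪ/ __ /i/) and matches the structural description. It is a voiceless alveolar stop, so [-sonorant, -voice] holds; changing it to [+voice] with all other features held fixed yields /d/ (voiced alveolar stop). No other segment meets both the structural description and the environment, so the output is [ɪdiɲwiwd͡ʒɛ].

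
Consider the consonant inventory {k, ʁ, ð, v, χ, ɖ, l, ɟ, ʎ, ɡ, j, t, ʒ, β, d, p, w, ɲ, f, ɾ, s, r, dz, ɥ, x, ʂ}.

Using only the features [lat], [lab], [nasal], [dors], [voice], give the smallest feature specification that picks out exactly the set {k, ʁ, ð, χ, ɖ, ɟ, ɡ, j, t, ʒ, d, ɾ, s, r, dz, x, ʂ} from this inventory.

/k, ʁ, ð, χ, ɖ, ɟ, ɡ, j, t, ʒ, d, ɾ, s, r, dz, x, ʂ/ are all [-nasal], [-lateral], [-labial], and no other segment in the inventory matches all three values. Dropping any one of them over-generates: [-lateral, -labial] alone would also admit /ɲ/; [-nasal, -labial] alone would also admit /l, ʎ/; [-nasal, -lateral] alone would also admit /v, β, p, w, …/. No other combination of two listed features picks out exactly this set either, so fewer than three features will not do.

[-nasal, -lat, -lab]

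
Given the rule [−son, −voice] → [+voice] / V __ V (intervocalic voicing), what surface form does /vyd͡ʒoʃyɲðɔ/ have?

The only segment in the rule's environment that also matches [−son, −voice] is /ʃ/. Applying [+voice] turns the voiceless postalveolar fricative into /ʒ/ (voiced postalveolar fricative), giving [vyd͡ʒoʒyɲðɔ].

[vyd͡ʒoʒyɲðɔ]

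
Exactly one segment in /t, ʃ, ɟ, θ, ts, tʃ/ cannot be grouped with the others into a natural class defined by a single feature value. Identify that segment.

[voice] (equivalently [dorsal]) groups all but one: /θ, tʃ, ʃ, ts, t/ share [−voice] while /ɟ/ (voiced palatal stop) alone is [+voice]. Removing any other segment would not leave a single-feature class that excludes it.

ɟ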